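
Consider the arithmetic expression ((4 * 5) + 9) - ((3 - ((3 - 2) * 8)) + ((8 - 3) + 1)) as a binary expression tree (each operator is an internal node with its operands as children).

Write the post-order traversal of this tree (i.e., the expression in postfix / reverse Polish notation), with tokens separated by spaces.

Post-order on an expression tree gives postfix notation: for each operator, emit left operand, right operand, then the operator.

4 5 * 9 + 3 3 2 - 8 * - 8 3 - 1 + + -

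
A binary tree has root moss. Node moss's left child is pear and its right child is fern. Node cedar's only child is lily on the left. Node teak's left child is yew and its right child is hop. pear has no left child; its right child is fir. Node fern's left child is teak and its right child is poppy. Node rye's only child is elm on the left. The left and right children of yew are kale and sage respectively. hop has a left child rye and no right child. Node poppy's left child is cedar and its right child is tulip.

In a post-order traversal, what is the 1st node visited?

fir

Post-order visits the left subtree, then the right subtree, then the node.
At moss: go left to pear.
  At pear: no left child.
  At pear: go right to fir.
    fir is a leaf — visit fir.
  Visit pear.
At moss: go right to fern.
  At fern: go left to teak.
    At teak: go left to yew.
      At yew: go left to kale.
        kale is a leaf — visit kale.
      At yew: go right to sage.
        sage is a leaf — visit sage.
      Visit yew.
    At teak: go right to hop.
      At hop: go left to rye.
        At rye: go left to elm.
          elm is a leaf — visit elm.
        At rye: no right child.
        Visit rye.
      At hop: no right child.
      Visit hop.
    Visit teak.
  At fern: go right to poppy.
    At poppy: go left to cedar.
      At cedar: go left to lily.
        lily is a leaf — visit lily.
      At cedar: no right child.
      Visit cedar.
    At poppy: go right to tulip.
      tulip is a leaf — visit tulip.
    Visit poppy.
  Visit fern.
Visit moss.
Full post-order sequence: fir, pear, kale, sage, yew, elm, rye, hop, teak, lily, cedar, tulip, poppy, fern, moss.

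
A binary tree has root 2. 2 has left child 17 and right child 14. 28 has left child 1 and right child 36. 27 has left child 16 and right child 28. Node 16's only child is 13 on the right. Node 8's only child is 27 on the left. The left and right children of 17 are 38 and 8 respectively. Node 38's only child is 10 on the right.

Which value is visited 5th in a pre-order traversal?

Pre-order visits the node, then its left subtree, then its right subtree.
Visit 2.
At 2: go left to 17.
  Visit 17.
  At 17: go left to 38.
    Visit 38.
    At 38: no left child.
    At 38: go right to 10.
      10 is a leaf — visit 10.
  At 17: go right to 8.
    Visit 8.
    At 8: go left to 27.
      Visit 27.
      At 27: go left to 16.
        Visit 16.
        At 16: no left child.
        At 16: go right to 13.
          13 is a leaf — visit 13.
      At 27: go right to 28.
        Visit 28.
        At 28: go left to 1.
          1 is a leaf — visit 1.
        At 28: go right to 36.
          36 is a leaf — visit 36.
    At 8: no right child.
At 2: go right to 14.
  14 is a leaf — visit 14.
Full pre-order sequence: 2, 17, 38, 10, 8, 27, 16, 13, 28, 1, 36, 14.

8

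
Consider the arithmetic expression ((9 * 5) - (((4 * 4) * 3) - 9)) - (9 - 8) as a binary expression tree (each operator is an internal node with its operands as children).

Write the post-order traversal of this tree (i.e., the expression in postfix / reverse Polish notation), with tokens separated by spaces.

9 5 * 4 4 * 3 * 9 - - 9 8 - -

Post-order on an expression tree gives postfix notation: for each operator, emit left operand, right operand, then the operator.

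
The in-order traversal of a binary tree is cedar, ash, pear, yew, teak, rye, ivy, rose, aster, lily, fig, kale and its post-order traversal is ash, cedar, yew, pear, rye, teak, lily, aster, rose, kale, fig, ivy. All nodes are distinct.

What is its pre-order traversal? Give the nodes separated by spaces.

The last element of post-order is the root; it splits in-order into left and right subtrees.
Root ivy: left subtree has 6 nodes {cedar, ash, pear, yew, teak, rye}, right has 5 {rose, aster, lily, fig, kale}.
  Root teak: left subtree has 4 nodes {cedar, ash, pear, yew}, right has 1 {rye}.
    Root pear: left subtree has 2 nodes {cedar, ash}, right has 1 {yew}.
      Root cedar: left subtree has 0 nodes { }, right has 1 {ash}.
  Root fig: left subtree has 3 nodes {rose, aster, lily}, right has 1 {kale}.
    Root rose: left subtree has 0 nodes { }, right has 2 {aster, lily}.
      Root aster: left subtree has 0 nodes { }, right has 1 {lily}.

ivy teak pear cedar ash yew rye fig rose aster lily kale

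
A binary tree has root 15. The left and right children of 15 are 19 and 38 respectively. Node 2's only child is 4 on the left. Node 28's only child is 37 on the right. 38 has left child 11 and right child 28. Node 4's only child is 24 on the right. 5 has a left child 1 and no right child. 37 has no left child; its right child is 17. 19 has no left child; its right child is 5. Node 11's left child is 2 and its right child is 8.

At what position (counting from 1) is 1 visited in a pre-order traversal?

4

Pre-order visits the node, then its left subtree, then its right subtree.
Visit 15.
At 15: go left to 19.
  Visit 19.
  At 19: no left child.
  At 19: go right to 5.
    Visit 5.
    At 5: go left to 1.
      1 is a leaf — visit 1.
    At 5: no right child.
At 15: go right to 38.
  Visit 38.
  At 38: go left to 11.
    Visit 11.
    At 11: go left to 2.
      Visit 2.
      At 2: go left to 4.
        Visit 4.
        At 4: no left child.
        At 4: go right to 24.
          24 is a leaf — visit 24.
      At 2: no right child.
    At 11: go right to 8.
      8 is a leaf — visit 8.
  At 38: go right to 28.
    Visit 28.
    At 28: no left child.
    At 28: go right to 37.
      Visit 37.
      At 37: no left child.
      At 37: go right to 17.
        17 is a leaf — visit 17.
Full pre-order sequence: 15, 19, 5, 1, 38, 11, 2, 4, 24, 8, 28, 37, 17.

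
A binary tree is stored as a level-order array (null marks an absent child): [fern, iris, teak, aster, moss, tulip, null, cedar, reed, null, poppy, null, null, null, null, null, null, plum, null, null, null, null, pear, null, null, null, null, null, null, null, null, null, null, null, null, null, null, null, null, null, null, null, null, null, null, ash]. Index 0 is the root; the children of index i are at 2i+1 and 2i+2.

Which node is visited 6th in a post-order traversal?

Post-order visits the left subtree, then the right subtree, then the node.
At fern: go left to iris.
  At iris: go left to aster.
    At aster: go left to cedar.
      cedar is a leaf — visit cedar.
    At aster: go right to reed.
      At reed: go left to plum.
        plum is a leaf — visit plum.
      At reed: no right child.
      Visit reed.
    Visit aster.
  At iris: go right to moss.
    At moss: no left child.
    At moss: go right to poppy.
      At poppy: no left child.
      At poppy: go right to pear.
        At pear: go left to ash.
          ash is a leaf — visit ash.
        At pear: no right child.
        Visit pear.
      Visit poppy.
    Visit moss.
  Visit iris.
At fern: go right to teak.
  At teak: go left to tulip.
    tulip is a leaf — visit tulip.
  At teak: no right child.
  Visit teak.
Visit fern.
Full post-order sequence: cedar, plum, reed, aster, ash, pear, poppy, moss, iris, tulip, teak, fern.

pear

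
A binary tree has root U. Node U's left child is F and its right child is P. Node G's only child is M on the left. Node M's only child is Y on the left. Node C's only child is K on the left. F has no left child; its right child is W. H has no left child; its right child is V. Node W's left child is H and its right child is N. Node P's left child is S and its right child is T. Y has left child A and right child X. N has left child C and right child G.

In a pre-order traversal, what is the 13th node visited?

X

Pre-order visits the node, then its left subtree, then its right subtree.
Visit U.
At U: go left to F.
  Visit F.
  At F: no left child.
  At F: go right to W.
    Visit W.
    At W: go left to H.
      Visit H.
      At H: no left child.
      At H: go right to V.
        V is a leaf — visit V.
    At W: go right to N.
      Visit N.
      At N: go left to C.
        Visit C.
        At C: go left to K.
          K is a leaf — visit K.
        At C: no right child.
      At N: go right to G.
        Visit G.
        At G: go left to M.
          Visit M.
          At M: go left to Y.
            Visit Y.
            At Y: go left to A.
              A is a leaf — visit A.
            At Y: go right to X.
              X is a leaf — visit X.
          At M: no right child.
        At G: no right child.
At U: go right to P.
  Visit P.
  At P: go left to S.
    S is a leaf — visit S.
  At P: go right to T.
    T is a leaf — visit T.
Full pre-order sequence: U, F, W, H, V, N, C, K, G, M, Y, A, X, P, S, T.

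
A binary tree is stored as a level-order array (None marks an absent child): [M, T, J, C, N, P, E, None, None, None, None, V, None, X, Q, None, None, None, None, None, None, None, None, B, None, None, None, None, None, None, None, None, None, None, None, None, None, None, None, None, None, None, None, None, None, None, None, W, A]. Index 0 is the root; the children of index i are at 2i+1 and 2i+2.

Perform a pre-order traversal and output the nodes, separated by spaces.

M T C N J P V B W A E X Q

Pre-order visits the node, then its left subtree, then its right subtree.
Visit M.
At M: go left to T.
  Visit T.
  At T: go left to C.
    C is a leaf — visit C.
  At T: go right to N.
    N is a leaf — visit N.
At M: go right to J.
  Visit J.
  At J: go left to P.
    Visit P.
    At P: go left to V.
      Visit V.
      At V: go left to B.
        Visit B.
        At B: go left to W.
          W is a leaf — visit W.
        At B: go right to A.
          A is a leaf — visit A.
      At V: no right child.
    At P: no right child.
  At J: go right to E.
    Visit E.
    At E: go left to X.
      X is a leaf — visit X.
    At E: go right to Q.
      Q is a leaf — visit Q.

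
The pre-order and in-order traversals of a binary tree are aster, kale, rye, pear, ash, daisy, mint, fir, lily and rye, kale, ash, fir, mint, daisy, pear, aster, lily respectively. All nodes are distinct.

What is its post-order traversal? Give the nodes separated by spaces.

The first element of pre-order is the root; it splits in-order into left and right subtrees.
Root aster: left subtree has 7 nodes {rye, kale, ash, fir, mint, daisy, pear}, right has 1 {lily}.
  Root kale: left subtree has 1 node {rye}, right has 5 {ash, fir, mint, daisy, pear}.
    Root pear: left subtree has 4 nodes {ash, fir, mint, daisy}, right has 0 { }.
      Root ash: left subtree has 0 nodes { }, right has 3 {fir, mint, daisy}.
        Root daisy: left subtree has 2 nodes {fir, mint}, right has 0 { }.
          Root mint: left subtree has 1 node {fir}, right has 0 { }.

rye fir mint daisy ash pear kale lily aster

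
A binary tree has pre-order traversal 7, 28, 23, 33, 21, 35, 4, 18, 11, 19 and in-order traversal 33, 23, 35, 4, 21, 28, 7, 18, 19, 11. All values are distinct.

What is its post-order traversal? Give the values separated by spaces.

33 4 35 21 23 28 19 11 18 7

The first element of pre-order is the root; it splits in-order into left and right subtrees.
Root 7: left subtree has 6 nodes {33, 23, 35, 4, 21, 28}, right has 3 {18, 19, 11}.
  Root 28: left subtree has 5 nodes {33, 23, 35, 4, 21}, right has 0 { }.
    Root 23: left subtree has 1 node {33}, right has 3 {35, 4, 21}.
      Root 21: left subtree has 2 nodes {35, 4}, right has 0 { }.
        Root 35: left subtree has 0 nodes { }, right has 1 {4}.
  Root 18: left subtree has 0 nodes { }, right has 2 {19, 11}.
    Root 11: left subtree has 1 node {19}, right has 0 { }.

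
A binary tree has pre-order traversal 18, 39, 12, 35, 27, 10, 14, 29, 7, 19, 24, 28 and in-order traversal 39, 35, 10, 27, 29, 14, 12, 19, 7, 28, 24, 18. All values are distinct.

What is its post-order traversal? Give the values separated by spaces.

The first element of pre-order is the root; it splits in-order into left and right subtrees.
Root 18: left subtree has 11 nodes {39, 35, 10, 27, 29, 14, 12, 19, 7, 28, 24}, right has 0 { }.
  Root 39: left subtree has 0 nodes { }, right has 10 {35, 10, 27, 29, 14, 12, 19, 7, 28, 24}.
    Root 12: left subtree has 5 nodes {35, 10, 27, 29, 14}, right has 4 {19, 7, 28, 24}.
      Root 35: left subtree has 0 nodes { }, right has 4 {10, 27, 29, 14}.
        Root 27: left subtree has 1 node {10}, right has 2 {29, 14}.
          Root 14: left subtree has 1 node {29}, right has 0 { }.
      Root 7: left subtree has 1 node {19}, right has 2 {28, 24}.
        Root 24: left subtree has 1 node {28}, right has 0 { }.

10 29 14 27 35 19 28 24 7 12 39 18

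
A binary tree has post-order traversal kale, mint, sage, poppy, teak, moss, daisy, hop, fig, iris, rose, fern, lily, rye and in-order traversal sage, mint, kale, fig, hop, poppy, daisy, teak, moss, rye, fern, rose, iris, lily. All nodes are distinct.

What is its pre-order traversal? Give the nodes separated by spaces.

rye fig sage mint kale hop daisy poppy moss teak lily fern rose iris

The last element of post-order is the root; it splits in-order into left and right subtrees.
Root rye: left subtree has 9 nodes {sage, mint, kale, fig, hop, poppy, daisy, teak, moss}, right has 4 {fern, rose, iris, lily}.
  Root fig: left subtree has 3 nodes {sage, mint, kale}, right has 5 {hop, poppy, daisy, teak, moss}.
    Root sage: left subtree has 0 nodes { }, right has 2 {mint, kale}.
      Root mint: left subtree has 0 nodes { }, right has 1 {kale}.
    Root hop: left subtree has 0 nodes { }, right has 4 {poppy, daisy, teak, moss}.
      Root daisy: left subtree has 1 node {poppy}, right has 2 {teak, moss}.
        Root moss: left subtree has 1 node {teak}, right has 0 { }.
  Root lily: left subtree has 3 nodes {fern, rose, iris}, right has 0 { }.
    Root fern: left subtree has 0 nodes { }, right has 2 {rose, iris}.
      Root rose: left subtree has 0 nodes { }, right has 1 {iris}.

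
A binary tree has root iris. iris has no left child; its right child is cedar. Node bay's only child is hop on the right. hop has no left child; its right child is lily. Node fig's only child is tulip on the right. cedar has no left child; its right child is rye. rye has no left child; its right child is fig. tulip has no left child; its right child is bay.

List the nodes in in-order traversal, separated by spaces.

iris cedar rye fig tulip bay hop lily

In-order visits the left subtree, then the node, then the right subtree.
At iris: no left child.
Visit iris.
At iris: go right to cedar.
  At cedar: no left child.
  Visit cedar.
  At cedar: go right to rye.
    At rye: no left child.
    Visit rye.
    At rye: go right to fig.
      At fig: no left child.
      Visit fig.
      At fig: go right to tulip.
        At tulip: no left child.
        Visit tulip.
        At tulip: go right to bay.
          At bay: no left child.
          Visit bay.
          At bay: go right to hop.
            At hop: no left child.
            Visit hop.
            At hop: go right to lily.
              lily is a leaf — visit lily.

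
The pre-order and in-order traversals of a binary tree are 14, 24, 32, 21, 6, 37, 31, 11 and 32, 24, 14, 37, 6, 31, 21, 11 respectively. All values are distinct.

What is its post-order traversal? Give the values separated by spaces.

The first element of pre-order is the root; it splits in-order into left and right subtrees.
Root 14: left subtree has 2 nodes {32, 24}, right has 5 {37, 6, 31, 21, 11}.
  Root 24: left subtree has 1 node {32}, right has 0 { }.
  Root 21: left subtree has 3 nodes {37, 6, 31}, right has 1 {11}.
    Root 6: left subtree has 1 node {37}, right has 1 {31}.

32 24 37 31 6 11 21 14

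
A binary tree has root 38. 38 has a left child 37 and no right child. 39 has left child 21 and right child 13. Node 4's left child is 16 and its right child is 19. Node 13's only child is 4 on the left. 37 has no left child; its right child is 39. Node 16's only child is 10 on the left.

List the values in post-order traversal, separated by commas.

Post-order visits the left subtree, then the right subtree, then the node.
At 38: go left to 37.
  At 37: no left child.
  At 37: go right to 39.
    At 39: go left to 21.
      21 is a leaf — visit 21.
    At 39: go right to 13.
      At 13: go left to 4.
        At 4: go left to 16.
          At 16: go left to 10.
            10 is a leaf — visit 10.
          At 16: no right child.
          Visit 16.
        At 4: go right to 19.
          19 is a leaf — visit 19.
        Visit 4.
      At 13: no right child.
      Visit 13.
    Visit 39.
  Visit 37.
At 38: no right child.
Visit 38.

21, 10, 16, 19, 4, 13, 39, 37, 38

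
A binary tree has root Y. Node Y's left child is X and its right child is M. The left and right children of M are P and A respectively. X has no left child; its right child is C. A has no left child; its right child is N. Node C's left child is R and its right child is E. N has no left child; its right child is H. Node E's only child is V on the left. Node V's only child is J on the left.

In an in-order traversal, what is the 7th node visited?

Y

In-order visits the left subtree, then the node, then the right subtree.
At Y: go left to X.
  At X: no left child.
  Visit X.
  At X: go right to C.
    At C: go left to R.
      R is a leaf — visit R.
    Visit C.
    At C: go right to E.
      At E: go left to V.
        At V: go left to J.
          J is a leaf — visit J.
        Visit V.
        At V: no right child.
      Visit E.
      At E: no right child.
Visit Y.
At Y: go right to M.
  At M: go left to P.
    P is a leaf — visit P.
  Visit M.
  At M: go right to A.
    At A: no left child.
    Visit A.
    At A: go right to N.
      At N: no left child.
      Visit N.
      At N: go right to H.
        H is a leaf — visit H.
Full in-order sequence: X, R, C, J, V, E, Y, P, M, A, N, H.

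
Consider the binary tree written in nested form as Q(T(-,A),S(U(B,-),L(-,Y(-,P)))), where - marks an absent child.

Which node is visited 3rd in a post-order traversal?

Post-order visits the left subtree, then the right subtree, then the node.
At Q: go left to T.
  At T: no left child.
  At T: go right to A.
    A is a leaf — visit A.
  Visit T.
At Q: go right to S.
  At S: go left to U.
    At U: go left to B.
      B is a leaf — visit B.
    At U: no right child.
    Visit U.
  At S: go right to L.
    At L: no left child.
    At L: go right to Y.
      At Y: no left child.
      At Y: go right to P.
        P is a leaf — visit P.
      Visit Y.
    Visit L.
  Visit S.
Visit Q.
Full post-order sequence: A, T, B, U, P, Y, L, S, Q.

B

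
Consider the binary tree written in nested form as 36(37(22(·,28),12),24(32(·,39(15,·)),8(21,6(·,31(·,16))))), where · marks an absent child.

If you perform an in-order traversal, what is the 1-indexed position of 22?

1

In-order visits the left subtree, then the node, then the right subtree.
At 36: go left to 37.
  At 37: go left to 22.
    At 22: no left child.
    Visit 22.
    At 22: go right to 28.
      28 is a leaf — visit 28.
  Visit 37.
  At 37: go right to 12.
    12 is a leaf — visit 12.
Visit 36.
At 36: go right to 24.
  At 24: go left to 32.
    At 32: no left child.
    Visit 32.
    At 32: go right to 39.
      At 39: go left to 15.
        15 is a leaf — visit 15.
      Visit 39.
      At 39: no right child.
  Visit 24.
  At 24: go right to 8.
    At 8: go left to 21.
      21 is a leaf — visit 21.
    Visit 8.
    At 8: go right to 6.
      At 6: no left child.
      Visit 6.
      At 6: go right to 31.
        At 31: no left child.
        Visit 31.
        At 31: go right to 16.
          16 is a leaf — visit 16.
Full in-order sequence: 22, 28, 37, 12, 36, 32, 15, 39, 24, 21, 8, 6, 31, 16.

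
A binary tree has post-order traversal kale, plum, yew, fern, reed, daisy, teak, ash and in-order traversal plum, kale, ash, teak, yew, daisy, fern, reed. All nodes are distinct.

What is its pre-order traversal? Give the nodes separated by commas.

ash, plum, kale, teak, daisy, yew, reed, fern

The last element of post-order is the root; it splits in-order into left and right subtrees.
Root ash: left subtree has 2 nodes {plum, kale}, right has 5 {teak, yew, daisy, fern, reed}.
  Root plum: left subtree has 0 nodes { }, right has 1 {kale}.
  Root teak: left subtree has 0 nodes { }, right has 4 {yew, daisy, fern, reed}.
    Root daisy: left subtree has 1 node {yew}, right has 2 {fern, reed}.
      Root reed: left subtree has 1 node {fern}, right has 0 { }.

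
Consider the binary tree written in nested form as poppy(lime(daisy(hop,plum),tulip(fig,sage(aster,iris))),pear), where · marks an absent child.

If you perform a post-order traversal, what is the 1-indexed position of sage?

7

Post-order visits the left subtree, then the right subtree, then the node.
At poppy: go left to lime.
  At lime: go left to daisy.
    At daisy: go left to hop.
      hop is a leaf — visit hop.
    At daisy: go right to plum.
      plum is a leaf — visit plum.
    Visit daisy.
  At lime: go right to tulip.
    At tulip: go left to fig.
      fig is a leaf — visit fig.
    At tulip: go right to sage.
      At sage: go left to aster.
        aster is a leaf — visit aster.
      At sage: go right to iris.
        iris is a leaf — visit iris.
      Visit sage.
    Visit tulip.
  Visit lime.
At poppy: go right to pear.
  pear is a leaf — visit pear.
Visit poppy.
Full post-order sequence: hop, plum, daisy, fig, aster, iris, sage, tulip, lime, pear, poppy.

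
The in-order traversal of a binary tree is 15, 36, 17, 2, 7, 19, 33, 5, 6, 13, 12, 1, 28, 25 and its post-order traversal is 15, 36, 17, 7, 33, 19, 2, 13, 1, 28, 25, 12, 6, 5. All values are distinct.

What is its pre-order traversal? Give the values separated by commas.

5, 2, 17, 36, 15, 19, 7, 33, 6, 12, 13, 25, 28, 1

The last element of post-order is the root; it splits in-order into left and right subtrees.
Root 5: left subtree has 7 nodes {15, 36, 17, 2, 7, 19, 33}, right has 6 {6, 13, 12, 1, 28, 25}.
  Root 2: left subtree has 3 nodes {15, 36, 17}, right has 3 {7, 19, 33}.
    Root 17: left subtree has 2 nodes {15, 36}, right has 0 { }.
      Root 36: left subtree has 1 node {15}, right has 0 { }.
    Root 19: left subtree has 1 node {7}, right has 1 {33}.
  Root 6: left subtree has 0 nodes { }, right has 5 {13, 12, 1, 28, 25}.
    Root 12: left subtree has 1 node {13}, right has 3 {1, 28, 25}.
      Root 25: left subtree has 2 nodes {1, 28}, right has 0 { }.
        Root 28: left subtree has 1 node {1}, right has 0 { }.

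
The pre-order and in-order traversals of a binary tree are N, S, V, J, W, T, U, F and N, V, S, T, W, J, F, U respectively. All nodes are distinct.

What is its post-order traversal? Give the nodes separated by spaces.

V T W F U J S N

The first element of pre-order is the root; it splits in-order into left and right subtrees.
Root N: left subtree has 0 nodes { }, right has 7 {V, S, T, W, J, F, U}.
  Root S: left subtree has 1 node {V}, right has 5 {T, W, J, F, U}.
    Root J: left subtree has 2 nodes {T, W}, right has 2 {F, U}.
      Root W: left subtree has 1 node {T}, right has 0 { }.
      Root U: left subtree has 1 node {F}, right has 0 { }.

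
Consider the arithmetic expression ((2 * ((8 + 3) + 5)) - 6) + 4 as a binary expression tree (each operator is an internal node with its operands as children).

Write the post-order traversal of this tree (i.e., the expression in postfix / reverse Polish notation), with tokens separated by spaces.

2 8 3 + 5 + * 6 - 4 +

Post-order on an expression tree gives postfix notation: for each operator, emit left operand, right operand, then the operator.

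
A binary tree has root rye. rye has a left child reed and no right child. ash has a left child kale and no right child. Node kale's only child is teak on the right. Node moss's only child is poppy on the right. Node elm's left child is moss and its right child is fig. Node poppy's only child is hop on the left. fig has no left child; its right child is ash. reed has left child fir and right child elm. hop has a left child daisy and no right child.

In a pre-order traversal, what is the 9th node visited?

fig

Pre-order visits the node, then its left subtree, then its right subtree.
Visit rye.
At rye: go left to reed.
  Visit reed.
  At reed: go left to fir.
    fir is a leaf — visit fir.
  At reed: go right to elm.
    Visit elm.
    At elm: go left to moss.
      Visit moss.
      At moss: no left child.
      At moss: go right to poppy.
        Visit poppy.
        At poppy: go left to hop.
          Visit hop.
          At hop: go left to daisy.
            daisy is a leaf — visit daisy.
          At hop: no right child.
        At poppy: no right child.
    At elm: go right to fig.
      Visit fig.
      At fig: no left child.
      At fig: go right to ash.
        Visit ash.
        At ash: go left to kale.
          Visit kale.
          At kale: no left child.
          At kale: go right to teak.
            teak is a leaf — visit teak.
        At ash: no right child.
At rye: no right child.
Full pre-order sequence: rye, reed, fir, elm, moss, poppy, hop, daisy, fig, ash, kale, teak.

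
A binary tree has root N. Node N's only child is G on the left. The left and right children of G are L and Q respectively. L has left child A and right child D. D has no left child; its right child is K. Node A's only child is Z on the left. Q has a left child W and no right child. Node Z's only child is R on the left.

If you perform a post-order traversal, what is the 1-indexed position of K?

Post-order visits the left subtree, then the right subtree, then the node.
At N: go left to G.
  At G: go left to L.
    At L: go left to A.
      At A: go left to Z.
        At Z: go left to R.
          R is a leaf — visit R.
        At Z: no right child.
        Visit Z.
      At A: no right child.
      Visit A.
    At L: go right to D.
      At D: no left child.
      At D: go right to K.
        K is a leaf — visit K.
      Visit D.
    Visit L.
  At G: go right to Q.
    At Q: go left to W.
      W is a leaf — visit W.
    At Q: no right child.
    Visit Q.
  Visit G.
At N: no right child.
Visit N.
Full post-order sequence: R, Z, A, K, D, L, W, Q, G, N.

4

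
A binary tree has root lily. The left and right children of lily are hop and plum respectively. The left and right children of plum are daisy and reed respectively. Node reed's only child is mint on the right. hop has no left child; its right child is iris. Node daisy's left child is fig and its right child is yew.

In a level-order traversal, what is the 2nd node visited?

Level-order visits nodes level by level from the root, left to right within each level.
Level 0: lily
Level 1: hop, plum
Level 2: iris, daisy, reed
Level 3: fig, yew, mint
Full level-order sequence: lily, hop, plum, iris, daisy, reed, fig, yew, mint.

hop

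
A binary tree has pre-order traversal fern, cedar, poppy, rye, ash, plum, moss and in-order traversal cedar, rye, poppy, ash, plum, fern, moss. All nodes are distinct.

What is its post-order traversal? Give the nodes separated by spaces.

The first element of pre-order is the root; it splits in-order into left and right subtrees.
Root fern: left subtree has 5 nodes {cedar, rye, poppy, ash, plum}, right has 1 {moss}.
  Root cedar: left subtree has 0 nodes { }, right has 4 {rye, poppy, ash, plum}.
    Root poppy: left subtree has 1 node {rye}, right has 2 {ash, plum}.
      Root ash: left subtree has 0 nodes { }, right has 1 {plum}.

rye plum ash poppy cedar moss fern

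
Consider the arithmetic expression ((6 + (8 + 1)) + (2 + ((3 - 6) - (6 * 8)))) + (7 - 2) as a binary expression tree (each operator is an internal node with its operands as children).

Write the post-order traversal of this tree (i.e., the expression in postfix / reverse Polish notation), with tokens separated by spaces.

Post-order on an expression tree gives postfix notation: for each operator, emit left operand, right operand, then the operator.

6 8 1 + + 2 3 6 - 6 8 * - + + 7 2 - +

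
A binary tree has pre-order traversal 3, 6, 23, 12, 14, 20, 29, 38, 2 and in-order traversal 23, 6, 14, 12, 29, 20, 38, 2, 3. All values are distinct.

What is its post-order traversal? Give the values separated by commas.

The first element of pre-order is the root; it splits in-order into left and right subtrees.
Root 3: left subtree has 8 nodes {23, 6, 14, 12, 29, 20, 38, 2}, right has 0 { }.
  Root 6: left subtree has 1 node {23}, right has 6 {14, 12, 29, 20, 38, 2}.
    Root 12: left subtree has 1 node {14}, right has 4 {29, 20, 38, 2}.
      Root 20: left subtree has 1 node {29}, right has 2 {38, 2}.
        Root 38: left subtree has 0 nodes { }, right has 1 {2}.

23, 14, 29, 2, 38, 20, 12, 6, 3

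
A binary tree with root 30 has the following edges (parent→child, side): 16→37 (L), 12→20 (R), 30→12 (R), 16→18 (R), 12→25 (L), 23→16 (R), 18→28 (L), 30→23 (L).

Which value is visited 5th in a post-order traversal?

23

Post-order visits the left subtree, then the right subtree, then the node.
At 30: go left to 23.
  At 23: no left child.
  At 23: go right to 16.
    At 16: go left to 37.
      37 is a leaf — visit 37.
    At 16: go right to 18.
      At 18: go left to 28.
        28 is a leaf — visit 28.
      At 18: no right child.
      Visit 18.
    Visit 16.
  Visit 23.
At 30: go right to 12.
  At 12: go left to 25.
    25 is a leaf — visit 25.
  At 12: go right to 20.
    20 is a leaf — visit 20.
  Visit 12.
Visit 30.
Full post-order sequence: 37, 28, 18, 16, 23, 25, 20, 12, 30.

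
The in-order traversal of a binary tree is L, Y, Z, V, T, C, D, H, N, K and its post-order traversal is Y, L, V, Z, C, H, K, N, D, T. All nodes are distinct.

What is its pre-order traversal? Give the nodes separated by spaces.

The last element of post-order is the root; it splits in-order into left and right subtrees.
Root T: left subtree has 4 nodes {L, Y, Z, V}, right has 5 {C, D, H, N, K}.
  Root Z: left subtree has 2 nodes {L, Y}, right has 1 {V}.
    Root L: left subtree has 0 nodes { }, right has 1 {Y}.
  Root D: left subtree has 1 node {C}, right has 3 {H, N, K}.
    Root N: left subtree has 1 node {H}, right has 1 {K}.

T Z L Y V D C N H K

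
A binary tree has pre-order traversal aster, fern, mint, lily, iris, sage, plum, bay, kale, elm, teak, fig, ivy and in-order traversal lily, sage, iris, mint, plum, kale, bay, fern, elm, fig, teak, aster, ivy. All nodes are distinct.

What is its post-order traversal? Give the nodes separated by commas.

The first element of pre-order is the root; it splits in-order into left and right subtrees.
Root aster: left subtree has 11 nodes {lily, sage, iris, mint, plum, kale, bay, fern, elm, fig, teak}, right has 1 {ivy}.
  Root fern: left subtree has 7 nodes {lily, sage, iris, mint, plum, kale, bay}, right has 3 {elm, fig, teak}.
    Root mint: left subtree has 3 nodes {lily, sage, iris}, right has 3 {plum, kale, bay}.
      Root lily: left subtree has 0 nodes { }, right has 2 {sage, iris}.
        Root iris: left subtree has 1 node {sage}, right has 0 { }.
      Root plum: left subtree has 0 nodes { }, right has 2 {kale, bay}.
        Root bay: left subtree has 1 node {kale}, right has 0 { }.
    Root elm: left subtree has 0 nodes { }, right has 2 {fig, teak}.
      Root teak: left subtree has 1 node {fig}, right has 0 { }.

sage, iris, lily, kale, bay, plum, mint, fig, teak, elm, fern, ivy, aster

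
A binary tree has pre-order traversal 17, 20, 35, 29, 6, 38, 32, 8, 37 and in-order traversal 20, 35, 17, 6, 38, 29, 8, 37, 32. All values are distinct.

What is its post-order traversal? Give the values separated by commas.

35, 20, 38, 6, 37, 8, 32, 29, 17

The first element of pre-order is the root; it splits in-order into left and right subtrees.
Root 17: left subtree has 2 nodes {20, 35}, right has 6 {6, 38, 29, 8, 37, 32}.
  Root 20: left subtree has 0 nodes { }, right has 1 {35}.
  Root 29: left subtree has 2 nodes {6, 38}, right has 3 {8, 37, 32}.
    Root 6: left subtree has 0 nodes { }, right has 1 {38}.
    Root 32: left subtree has 2 nodes {8, 37}, right has 0 { }.
      Root 8: left subtree has 0 nodes { }, right has 1 {37}.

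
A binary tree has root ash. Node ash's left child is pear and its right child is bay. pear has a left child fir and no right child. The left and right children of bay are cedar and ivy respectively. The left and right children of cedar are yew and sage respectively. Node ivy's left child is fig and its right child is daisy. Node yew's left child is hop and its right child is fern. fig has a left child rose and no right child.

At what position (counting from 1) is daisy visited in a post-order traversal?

Post-order visits the left subtree, then the right subtree, then the node.
At ash: go left to pear.
  At pear: go left to fir.
    fir is a leaf — visit fir.
  At pear: no right child.
  Visit pear.
At ash: go right to bay.
  At bay: go left to cedar.
    At cedar: go left to yew.
      At yew: go left to hop.
        hop is a leaf — visit hop.
      At yew: go right to fern.
        fern is a leaf — visit fern.
      Visit yew.
    At cedar: go right to sage.
      sage is a leaf — visit sage.
    Visit cedar.
  At bay: go right to ivy.
    At ivy: go left to fig.
      At fig: go left to rose.
        rose is a leaf — visit rose.
      At fig: no right child.
      Visit fig.
    At ivy: go right to daisy.
      daisy is a leaf — visit daisy.
    Visit ivy.
  Visit bay.
Visit ash.
Full post-order sequence: fir, pear, hop, fern, yew, sage, cedar, rose, fig, daisy, ivy, bay, ash.

10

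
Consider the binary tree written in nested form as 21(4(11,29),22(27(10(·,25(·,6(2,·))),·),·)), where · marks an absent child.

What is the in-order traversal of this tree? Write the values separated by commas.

In-order visits the left subtree, then the node, then the right subtree.
At 21: go left to 4.
  At 4: go left to 11.
    11 is a leaf — visit 11.
  Visit 4.
  At 4: go right to 29.
    29 is a leaf — visit 29.
Visit 21.
At 21: go right to 22.
  At 22: go left to 27.
    At 27: go left to 10.
      At 10: no left child.
      Visit 10.
      At 10: go right to 25.
        At 25: no left child.
        Visit 25.
        At 25: go right to 6.
          At 6: go left to 2.
            2 is a leaf — visit 2.
          Visit 6.
          At 6: no right child.
    Visit 27.
    At 27: no right child.
  Visit 22.
  At 22: no right child.

11, 4, 29, 21, 10, 25, 2, 6, 27, 22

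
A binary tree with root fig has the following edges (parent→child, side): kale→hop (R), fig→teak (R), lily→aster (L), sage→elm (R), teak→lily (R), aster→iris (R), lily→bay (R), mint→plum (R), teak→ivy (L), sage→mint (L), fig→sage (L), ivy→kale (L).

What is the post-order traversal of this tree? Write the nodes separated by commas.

Post-order visits the left subtree, then the right subtree, then the node.
At fig: go left to sage.
  At sage: go left to mint.
    At mint: no left child.
    At mint: go right to plum.
      plum is a leaf — visit plum.
    Visit mint.
  At sage: go right to elm.
    elm is a leaf — visit elm.
  Visit sage.
At fig: go right to teak.
  At teak: go left to ivy.
    At ivy: go left to kale.
      At kale: no left child.
      At kale: go right to hop.
        hop is a leaf — visit hop.
      Visit kale.
    At ivy: no right child.
    Visit ivy.
  At teak: go right to lily.
    At lily: go left to aster.
      At aster: no left child.
      At aster: go right to iris.
        iris is a leaf — visit iris.
      Visit aster.
    At lily: go right to bay.
      bay is a leaf — visit bay.
    Visit lily.
  Visit teak.
Visit fig.

plum, mint, elm, sage, hop, kale, ivy, iris, aster, bay, lily, teak, fig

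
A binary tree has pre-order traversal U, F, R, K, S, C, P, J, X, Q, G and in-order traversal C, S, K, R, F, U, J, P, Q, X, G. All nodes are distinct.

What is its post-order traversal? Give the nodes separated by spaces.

The first element of pre-order is the root; it splits in-order into left and right subtrees.
Root U: left subtree has 5 nodes {C, S, K, R, F}, right has 5 {J, P, Q, X, G}.
  Root F: left subtree has 4 nodes {C, S, K, R}, right has 0 { }.
    Root R: left subtree has 3 nodes {C, S, K}, right has 0 { }.
      Root K: left subtree has 2 nodes {C, S}, right has 0 { }.
        Root S: left subtree has 1 node {C}, right has 0 { }.
  Root P: left subtree has 1 node {J}, right has 3 {Q, X, G}.
    Root X: left subtree has 1 node {Q}, right has 1 {G}.

C S K R F J Q G X P U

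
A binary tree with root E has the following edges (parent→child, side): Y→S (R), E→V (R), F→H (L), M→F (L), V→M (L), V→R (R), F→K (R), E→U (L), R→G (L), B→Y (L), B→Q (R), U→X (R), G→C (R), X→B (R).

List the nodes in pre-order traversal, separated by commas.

Pre-order visits the node, then its left subtree, then its right subtree.
Visit E.
At E: go left to U.
  Visit U.
  At U: no left child.
  At U: go right to X.
    Visit X.
    At X: no left child.
    At X: go right to B.
      Visit B.
      At B: go left to Y.
        Visit Y.
        At Y: no left child.
        At Y: go right to S.
          S is a leaf — visit S.
      At B: go right to Q.
        Q is a leaf — visit Q.
At E: go right to V.
  Visit V.
  At V: go left to M.
    Visit M.
    At M: go left to F.
      Visit F.
      At F: go left to H.
        H is a leaf — visit H.
      At F: go right to K.
        K is a leaf — visit K.
    At M: no right child.
  At V: go right to R.
    Visit R.
    At R: go left to G.
      Visit G.
      At G: no left child.
      At G: go right to C.
        C is a leaf — visit C.
    At R: no right child.

E, U, X, B, Y, S, Q, V, M, F, H, K, R, G, C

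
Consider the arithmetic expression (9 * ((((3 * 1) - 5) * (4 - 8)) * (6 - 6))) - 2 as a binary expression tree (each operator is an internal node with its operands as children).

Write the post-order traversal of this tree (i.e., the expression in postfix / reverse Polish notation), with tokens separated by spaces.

Post-order on an expression tree gives postfix notation: for each operator, emit left operand, right operand, then the operator.

9 3 1 * 5 - 4 8 - * 6 6 - * * 2 -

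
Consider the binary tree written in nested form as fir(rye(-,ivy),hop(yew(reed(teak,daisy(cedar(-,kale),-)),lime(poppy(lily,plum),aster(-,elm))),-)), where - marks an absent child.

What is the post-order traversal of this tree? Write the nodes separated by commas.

Post-order visits the left subtree, then the right subtree, then the node.
At fir: go left to rye.
  At rye: no left child.
  At rye: go right to ivy.
    ivy is a leaf — visit ivy.
  Visit rye.
At fir: go right to hop.
  At hop: go left to yew.
    At yew: go left to reed.
      At reed: go left to teak.
        teak is a leaf — visit teak.
      At reed: go right to daisy.
        At daisy: go left to cedar.
          At cedar: no left child.
          At cedar: go right to kale.
            kale is a leaf — visit kale.
          Visit cedar.
        At daisy: no right child.
        Visit daisy.
      Visit reed.
    At yew: go right to lime.
      At lime: go left to poppy.
        At poppy: go left to lily.
          lily is a leaf — visit lily.
        At poppy: go right to plum.
          plum is a leaf — visit plum.
        Visit poppy.
      At lime: go right to aster.
        At aster: no left child.
        At aster: go right to elm.
          elm is a leaf — visit elm.
        Visit aster.
      Visit lime.
    Visit yew.
  At hop: no right child.
  Visit hop.
Visit fir.

ivy, rye, teak, kale, cedar, daisy, reed, lily, plum, poppy, elm, aster, lime, yew, hop, fir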